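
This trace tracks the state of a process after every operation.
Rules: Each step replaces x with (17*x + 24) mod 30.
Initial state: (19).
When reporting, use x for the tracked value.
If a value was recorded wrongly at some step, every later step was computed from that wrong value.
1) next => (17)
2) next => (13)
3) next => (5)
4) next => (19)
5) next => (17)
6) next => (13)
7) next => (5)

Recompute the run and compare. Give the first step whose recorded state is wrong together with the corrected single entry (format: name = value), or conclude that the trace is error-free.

no error

1. x = (17*19 + 24) mod 30 = 17 (consistent with the trace)
2. x = (17*17 + 24) mod 30 = 13 (in agreement)
3. x = (17*13 + 24) mod 30 = 5 (no discrepancy)
4. x = (17*5 + 24) mod 30 = 19 (confirmed correct)
5. x = (17*19 + 24) mod 30 = 17 (no discrepancy)
6. x = (17*17 + 24) mod 30 = 13 (no discrepancy)
7. x = (17*13 + 24) mod 30 = 5 (in agreement)
The whole run recomputes cleanly — no discrepancies.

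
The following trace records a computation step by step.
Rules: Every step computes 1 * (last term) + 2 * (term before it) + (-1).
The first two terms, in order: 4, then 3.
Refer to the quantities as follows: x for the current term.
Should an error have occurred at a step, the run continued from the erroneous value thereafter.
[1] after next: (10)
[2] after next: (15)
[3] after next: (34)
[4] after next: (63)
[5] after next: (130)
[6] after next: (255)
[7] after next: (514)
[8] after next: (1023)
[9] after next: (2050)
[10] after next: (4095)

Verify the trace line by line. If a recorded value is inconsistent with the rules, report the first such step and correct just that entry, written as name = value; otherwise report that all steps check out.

no error

1. x = 1*(3) + (2)*(4) + (-1) = 10 (confirmed correct)
2. x = 1*(10) + (2)*(3) + (-1) = 15 (exactly as logged)
3. x = 1*(15) + (2)*(10) + (-1) = 34 (matches)
4. x = 1*(34) + (2)*(15) + (-1) = 63 (verified)
5. x = 1*(63) + (2)*(34) + (-1) = 130 (matches)
6. x = 1*(130) + (2)*(63) + (-1) = 255 (in agreement)
7. x = 1*(255) + (2)*(130) + (-1) = 514 (no discrepancy)
8. x = 1*(514) + (2)*(255) + (-1) = 1023 (same as recorded)
9. x = 1*(1023) + (2)*(514) + (-1) = 2050 (no discrepancy)
10. x = 1*(2050) + (2)*(1023) + (-1) = 4095 (exactly as logged)
All steps check out; nothing to correct.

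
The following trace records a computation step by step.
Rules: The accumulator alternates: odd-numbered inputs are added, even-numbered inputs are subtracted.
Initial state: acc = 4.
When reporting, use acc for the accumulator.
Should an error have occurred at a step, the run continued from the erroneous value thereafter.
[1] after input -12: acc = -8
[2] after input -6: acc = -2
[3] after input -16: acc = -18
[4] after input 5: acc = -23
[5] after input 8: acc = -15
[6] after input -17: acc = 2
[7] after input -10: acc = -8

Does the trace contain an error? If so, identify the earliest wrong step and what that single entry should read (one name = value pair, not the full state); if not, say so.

Recomputing the run from the initial state:
step 1: acc = -8
step 2: acc = -2
step 3: acc = -18
step 4: acc = -23
step 5: acc = -15
step 6: acc = 2
step 7: acc = -8
This matches the trace at every step.

no error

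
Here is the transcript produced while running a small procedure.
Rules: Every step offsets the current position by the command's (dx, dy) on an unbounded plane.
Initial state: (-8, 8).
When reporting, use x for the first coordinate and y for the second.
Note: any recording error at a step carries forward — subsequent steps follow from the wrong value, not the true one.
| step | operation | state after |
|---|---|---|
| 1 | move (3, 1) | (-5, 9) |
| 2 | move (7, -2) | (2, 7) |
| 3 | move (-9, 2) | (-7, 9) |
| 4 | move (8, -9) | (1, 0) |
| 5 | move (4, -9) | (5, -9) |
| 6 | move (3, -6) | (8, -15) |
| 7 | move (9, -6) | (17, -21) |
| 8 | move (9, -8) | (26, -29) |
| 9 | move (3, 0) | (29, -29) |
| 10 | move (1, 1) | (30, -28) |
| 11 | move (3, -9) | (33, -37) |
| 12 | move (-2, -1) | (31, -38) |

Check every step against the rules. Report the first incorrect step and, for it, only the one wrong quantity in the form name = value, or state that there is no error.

no error

1. x = -8 + (3) = -5, y = 8 + (1) = 9 (matches)
2. x = -5 + (7) = 2, y = 9 + (-2) = 7 (agrees with the transcript)
3. x = 2 + (-9) = -7, y = 7 + (2) = 9 (no discrepancy)
4. x = -7 + (8) = 1, y = 9 + (-9) = 0 (confirmed correct)
5. x = 1 + (4) = 5, y = 0 + (-9) = -9 (exactly as logged)
6. x = 5 + (3) = 8, y = -9 + (-6) = -15 (in agreement)
7. x = 8 + (9) = 17, y = -15 + (-6) = -21 (confirmed correct)
8. x = 17 + (9) = 26, y = -21 + (-8) = -29 (in agreement)
9. x = 26 + (3) = 29, y = -29 + (0) = -29 (verified)
10. x = 29 + (1) = 30, y = -29 + (1) = -28 (in agreement)
11. x = 30 + (3) = 33, y = -28 + (-9) = -37 (verified)
12. x = 33 + (-2) = 31, y = -37 + (-1) = -38 (checks out)
All entries verified; no error found.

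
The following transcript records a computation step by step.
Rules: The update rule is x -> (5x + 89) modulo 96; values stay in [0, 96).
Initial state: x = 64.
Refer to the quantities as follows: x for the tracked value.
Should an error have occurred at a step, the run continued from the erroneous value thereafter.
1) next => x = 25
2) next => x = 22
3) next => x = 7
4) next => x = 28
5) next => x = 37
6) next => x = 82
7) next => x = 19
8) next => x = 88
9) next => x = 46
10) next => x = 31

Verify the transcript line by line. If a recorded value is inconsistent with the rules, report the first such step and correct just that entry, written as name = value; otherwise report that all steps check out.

Recomputing the run from the initial state:
step 1: x = 25
step 2: x = 22
step 3: x = 7
step 4: x = 28
step 5: x = 37
step 6: x = 82
step 7: x = 19
step 8: x = 88
step 9: x = 49
step 10: x = 46
The first disagreement with the transcript is at step 9, where the value should be x = 49.

step 9, x = 49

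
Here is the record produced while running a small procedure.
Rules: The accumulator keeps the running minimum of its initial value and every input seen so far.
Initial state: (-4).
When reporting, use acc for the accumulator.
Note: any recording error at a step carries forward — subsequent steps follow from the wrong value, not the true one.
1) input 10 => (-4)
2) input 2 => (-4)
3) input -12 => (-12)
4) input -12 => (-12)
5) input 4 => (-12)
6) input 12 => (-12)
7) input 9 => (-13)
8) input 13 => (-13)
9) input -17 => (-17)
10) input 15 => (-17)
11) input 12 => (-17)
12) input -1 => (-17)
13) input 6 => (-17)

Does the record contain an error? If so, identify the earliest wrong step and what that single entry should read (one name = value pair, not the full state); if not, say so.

step 7, acc = -12

Recomputing the run from the initial state:
step 1: acc = -4
step 2: acc = -4
step 3: acc = -12
step 4: acc = -12
step 5: acc = -12
step 6: acc = -12
step 7: acc = -12
step 8: acc = -12
step 9: acc = -17
step 10: acc = -17
step 11: acc = -17
step 12: acc = -17
step 13: acc = -17
The first disagreement with the record is at step 7, where the value should be acc = -12.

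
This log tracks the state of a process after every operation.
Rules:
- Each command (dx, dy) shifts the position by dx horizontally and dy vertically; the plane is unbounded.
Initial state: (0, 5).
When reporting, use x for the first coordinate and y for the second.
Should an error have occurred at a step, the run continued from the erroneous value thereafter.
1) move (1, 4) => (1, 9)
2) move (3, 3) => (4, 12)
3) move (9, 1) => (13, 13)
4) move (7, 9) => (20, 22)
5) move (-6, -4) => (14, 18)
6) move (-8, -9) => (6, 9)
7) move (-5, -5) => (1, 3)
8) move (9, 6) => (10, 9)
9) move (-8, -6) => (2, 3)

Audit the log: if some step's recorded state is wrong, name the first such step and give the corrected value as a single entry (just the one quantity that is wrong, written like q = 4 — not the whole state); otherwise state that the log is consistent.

Recomputing the run from the initial state:
step 1: x = 1, y = 9
step 2: x = 4, y = 12
step 3: x = 13, y = 13
step 4: x = 20, y = 22
step 5: x = 14, y = 18
step 6: x = 6, y = 9
step 7: x = 1, y = 4
step 8: x = 10, y = 10
step 9: x = 2, y = 4
The first disagreement with the log is at step 7, where the value should be y = 4.

step 7, y = 4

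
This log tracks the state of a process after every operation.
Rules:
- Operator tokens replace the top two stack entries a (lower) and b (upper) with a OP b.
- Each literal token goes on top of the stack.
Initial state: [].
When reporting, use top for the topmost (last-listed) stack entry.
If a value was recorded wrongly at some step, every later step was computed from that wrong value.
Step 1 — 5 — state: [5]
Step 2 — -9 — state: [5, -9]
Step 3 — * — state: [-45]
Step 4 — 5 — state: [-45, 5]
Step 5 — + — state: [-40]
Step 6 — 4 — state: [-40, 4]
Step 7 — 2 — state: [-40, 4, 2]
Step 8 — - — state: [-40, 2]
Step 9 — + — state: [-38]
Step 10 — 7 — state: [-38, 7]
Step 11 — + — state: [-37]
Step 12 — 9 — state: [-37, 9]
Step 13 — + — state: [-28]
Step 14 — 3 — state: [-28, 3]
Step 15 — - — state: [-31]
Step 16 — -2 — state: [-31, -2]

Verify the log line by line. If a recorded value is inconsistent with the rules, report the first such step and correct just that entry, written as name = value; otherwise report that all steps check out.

step 11, top = -31

1. push 5: top = 5 (verified)
2. push -9: top = -9 (checks out)
3. 5 * -9 = -45 (exactly as logged)
4. push 5: top = 5 (same as recorded)
5. -45 + 5 = -40 (no discrepancy)
6. push 4: top = 4 (agrees with the log)
7. push 2: top = 2 (verified)
8. 4 - 2 = 2 (checks out)
9. -40 + 2 = -38 (in agreement)
10. push 7: top = 7 (checks out)
11. -38 + 7 = -31 (this is not what the log shows)
That makes step 11 the first incorrect line — top = -31 is what it should show.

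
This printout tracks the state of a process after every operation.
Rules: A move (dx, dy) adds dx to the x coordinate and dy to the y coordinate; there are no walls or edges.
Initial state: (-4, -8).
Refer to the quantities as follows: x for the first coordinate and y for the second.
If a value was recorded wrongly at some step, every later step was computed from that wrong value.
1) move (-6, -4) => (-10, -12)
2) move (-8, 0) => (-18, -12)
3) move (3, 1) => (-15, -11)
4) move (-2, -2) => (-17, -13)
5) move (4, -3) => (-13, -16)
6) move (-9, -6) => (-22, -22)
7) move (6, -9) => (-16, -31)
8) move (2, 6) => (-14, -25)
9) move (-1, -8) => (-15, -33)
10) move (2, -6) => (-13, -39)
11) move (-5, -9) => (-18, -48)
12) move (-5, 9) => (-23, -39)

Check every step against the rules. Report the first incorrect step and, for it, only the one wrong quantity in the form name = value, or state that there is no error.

no error

step 1: x = -4 + (-6) = -10, y = -8 + (-4) = -12 -> consistent with the printout
step 2: x = -10 + (-8) = -18, y = -12 + (0) = -12 -> confirmed correct
step 3: x = -18 + (3) = -15, y = -12 + (1) = -11 -> verified
step 4: x = -15 + (-2) = -17, y = -11 + (-2) = -13 -> no discrepancy
step 5: x = -17 + (4) = -13, y = -13 + (-3) = -16 -> exactly as logged
step 6: x = -13 + (-9) = -22, y = -16 + (-6) = -22 -> verified
step 7: x = -22 + (6) = -16, y = -22 + (-9) = -31 -> checks out
step 8: x = -16 + (2) = -14, y = -31 + (6) = -25 -> confirmed correct
step 9: x = -14 + (-1) = -15, y = -25 + (-8) = -33 -> checks out
step 10: x = -15 + (2) = -13, y = -33 + (-6) = -39 -> consistent with the printout
step 11: x = -13 + (-5) = -18, y = -39 + (-9) = -48 -> verified
step 12: x = -18 + (-5) = -23, y = -48 + (9) = -39 -> no discrepancy
No step deviates from the rules.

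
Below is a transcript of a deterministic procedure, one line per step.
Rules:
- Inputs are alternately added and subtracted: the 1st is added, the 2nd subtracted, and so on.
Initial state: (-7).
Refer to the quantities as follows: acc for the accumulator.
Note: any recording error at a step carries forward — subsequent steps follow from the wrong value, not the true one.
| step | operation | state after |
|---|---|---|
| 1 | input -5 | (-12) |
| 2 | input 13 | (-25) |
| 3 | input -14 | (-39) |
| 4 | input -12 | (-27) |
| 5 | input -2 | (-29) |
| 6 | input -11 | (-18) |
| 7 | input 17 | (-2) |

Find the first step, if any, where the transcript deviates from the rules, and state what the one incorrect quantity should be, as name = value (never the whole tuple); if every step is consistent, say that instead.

Recomputing the run from the initial state:
step 1: acc = -12
step 2: acc = -25
step 3: acc = -39
step 4: acc = -27
step 5: acc = -29
step 6: acc = -18
step 7: acc = -1
The first disagreement with the transcript is at step 7, where the value should be acc = -1.

step 7, acc = -1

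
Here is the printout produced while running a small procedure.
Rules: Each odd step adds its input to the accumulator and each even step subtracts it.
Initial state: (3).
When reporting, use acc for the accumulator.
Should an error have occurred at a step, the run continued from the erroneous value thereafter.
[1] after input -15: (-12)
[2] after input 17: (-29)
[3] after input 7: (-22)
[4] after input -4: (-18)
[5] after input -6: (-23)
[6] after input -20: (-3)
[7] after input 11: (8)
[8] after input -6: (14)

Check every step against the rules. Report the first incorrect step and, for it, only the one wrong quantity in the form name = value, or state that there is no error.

step 5, acc = -24

Step 1: acc = 3 + -15 = -12 — confirmed correct.
Step 2: acc = -12 - 17 = -29 — consistent with the printout.
Step 3: acc = -29 + 7 = -22 — consistent with the printout.
Step 4: acc = -22 - -4 = -18 — same as recorded.
Step 5: acc = -18 + -6 = -24 — first mismatch against the printout.
Step 5 is the first one off; corrected, acc = -24.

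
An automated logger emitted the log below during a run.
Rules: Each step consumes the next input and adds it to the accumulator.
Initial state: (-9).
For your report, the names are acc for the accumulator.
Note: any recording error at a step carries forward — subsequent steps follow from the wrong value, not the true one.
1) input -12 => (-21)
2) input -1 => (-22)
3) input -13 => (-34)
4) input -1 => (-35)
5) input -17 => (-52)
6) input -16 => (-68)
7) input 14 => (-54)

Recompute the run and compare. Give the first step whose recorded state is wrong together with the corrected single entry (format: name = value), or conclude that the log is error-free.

Recomputing the run from the initial state:
step 1: acc = -21
step 2: acc = -22
step 3: acc = -35
step 4: acc = -36
step 5: acc = -53
step 6: acc = -69
step 7: acc = -55
The first disagreement with the log is at step 3, where the value should be acc = -35.

step 3, acc = -35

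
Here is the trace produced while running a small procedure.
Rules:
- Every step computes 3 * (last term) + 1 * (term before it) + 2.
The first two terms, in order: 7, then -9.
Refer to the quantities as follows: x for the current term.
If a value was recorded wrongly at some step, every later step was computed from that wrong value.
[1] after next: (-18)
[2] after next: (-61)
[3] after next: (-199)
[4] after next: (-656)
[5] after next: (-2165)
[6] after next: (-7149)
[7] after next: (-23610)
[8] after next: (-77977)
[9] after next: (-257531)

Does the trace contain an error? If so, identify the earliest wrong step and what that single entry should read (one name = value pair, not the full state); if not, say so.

Recomputing the run from the initial state:
step 1: x = -18
step 2: x = -61
step 3: x = -199
step 4: x = -656
step 5: x = -2165
step 6: x = -7149
step 7: x = -23610
step 8: x = -77977
step 9: x = -257539
The first disagreement with the trace is at step 9, where the value should be x = -257539.

step 9, x = -257539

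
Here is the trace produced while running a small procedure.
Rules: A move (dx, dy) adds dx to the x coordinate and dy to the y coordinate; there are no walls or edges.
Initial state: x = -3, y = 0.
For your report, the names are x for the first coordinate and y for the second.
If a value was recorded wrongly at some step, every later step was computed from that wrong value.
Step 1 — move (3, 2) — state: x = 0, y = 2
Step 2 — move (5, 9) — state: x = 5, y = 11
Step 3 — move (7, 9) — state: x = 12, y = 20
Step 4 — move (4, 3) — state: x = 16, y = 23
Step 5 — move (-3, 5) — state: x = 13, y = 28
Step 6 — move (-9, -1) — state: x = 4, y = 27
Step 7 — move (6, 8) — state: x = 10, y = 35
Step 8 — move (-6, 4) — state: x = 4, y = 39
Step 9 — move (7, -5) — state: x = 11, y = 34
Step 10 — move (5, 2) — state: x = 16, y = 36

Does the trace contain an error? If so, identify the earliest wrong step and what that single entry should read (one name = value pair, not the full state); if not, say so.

no error

Recomputing the run from the initial state:
step 1: x = 0, y = 2
step 2: x = 5, y = 11
step 3: x = 12, y = 20
step 4: x = 16, y = 23
step 5: x = 13, y = 28
step 6: x = 4, y = 27
step 7: x = 10, y = 35
step 8: x = 4, y = 39
step 9: x = 11, y = 34
step 10: x = 16, y = 36
This matches the trace at every step.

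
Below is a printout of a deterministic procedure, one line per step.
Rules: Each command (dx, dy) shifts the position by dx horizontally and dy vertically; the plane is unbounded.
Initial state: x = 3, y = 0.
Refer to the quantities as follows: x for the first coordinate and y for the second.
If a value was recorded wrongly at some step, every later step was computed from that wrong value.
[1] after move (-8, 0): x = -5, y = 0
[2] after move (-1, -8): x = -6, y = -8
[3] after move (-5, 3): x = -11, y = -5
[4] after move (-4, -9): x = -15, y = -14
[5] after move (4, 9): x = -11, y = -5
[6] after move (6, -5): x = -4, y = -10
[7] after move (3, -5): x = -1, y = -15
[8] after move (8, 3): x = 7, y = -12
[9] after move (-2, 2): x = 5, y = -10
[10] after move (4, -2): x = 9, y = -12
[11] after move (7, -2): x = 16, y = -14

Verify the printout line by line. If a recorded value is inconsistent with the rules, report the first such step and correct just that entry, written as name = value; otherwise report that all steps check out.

1. x = 3 + (-8) = -5, y = 0 + (0) = 0 (consistent with the printout)
2. x = -5 + (-1) = -6, y = 0 + (-8) = -8 (no discrepancy)
3. x = -6 + (-5) = -11, y = -8 + (3) = -5 (in agreement)
4. x = -11 + (-4) = -15, y = -5 + (-9) = -14 (agrees with the printout)
5. x = -15 + (4) = -11, y = -14 + (9) = -5 (agrees with the printout)
6. x = -11 + (6) = -5, y = -5 + (-5) = -10 (this is not what the printout shows)
That makes step 6 the first incorrect line — x = -5 is what it should show.

step 6, x = -5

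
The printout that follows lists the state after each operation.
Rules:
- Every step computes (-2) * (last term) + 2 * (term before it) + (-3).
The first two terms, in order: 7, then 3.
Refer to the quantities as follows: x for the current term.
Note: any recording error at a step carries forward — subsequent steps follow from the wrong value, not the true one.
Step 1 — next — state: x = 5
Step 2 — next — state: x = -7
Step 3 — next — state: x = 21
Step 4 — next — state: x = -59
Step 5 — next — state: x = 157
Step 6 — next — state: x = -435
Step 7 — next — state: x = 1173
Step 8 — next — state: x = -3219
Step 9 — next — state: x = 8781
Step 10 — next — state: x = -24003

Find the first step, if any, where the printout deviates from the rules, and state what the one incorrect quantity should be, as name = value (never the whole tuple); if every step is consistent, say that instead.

Recomputing the run from the initial state:
step 1: x = 5
step 2: x = -7
step 3: x = 21
step 4: x = -59
step 5: x = 157
step 6: x = -435
step 7: x = 1181
step 8: x = -3235
step 9: x = 8829
step 10: x = -24131
The first disagreement with the printout is at step 7, where the value should be x = 1181.

step 7, x = 1181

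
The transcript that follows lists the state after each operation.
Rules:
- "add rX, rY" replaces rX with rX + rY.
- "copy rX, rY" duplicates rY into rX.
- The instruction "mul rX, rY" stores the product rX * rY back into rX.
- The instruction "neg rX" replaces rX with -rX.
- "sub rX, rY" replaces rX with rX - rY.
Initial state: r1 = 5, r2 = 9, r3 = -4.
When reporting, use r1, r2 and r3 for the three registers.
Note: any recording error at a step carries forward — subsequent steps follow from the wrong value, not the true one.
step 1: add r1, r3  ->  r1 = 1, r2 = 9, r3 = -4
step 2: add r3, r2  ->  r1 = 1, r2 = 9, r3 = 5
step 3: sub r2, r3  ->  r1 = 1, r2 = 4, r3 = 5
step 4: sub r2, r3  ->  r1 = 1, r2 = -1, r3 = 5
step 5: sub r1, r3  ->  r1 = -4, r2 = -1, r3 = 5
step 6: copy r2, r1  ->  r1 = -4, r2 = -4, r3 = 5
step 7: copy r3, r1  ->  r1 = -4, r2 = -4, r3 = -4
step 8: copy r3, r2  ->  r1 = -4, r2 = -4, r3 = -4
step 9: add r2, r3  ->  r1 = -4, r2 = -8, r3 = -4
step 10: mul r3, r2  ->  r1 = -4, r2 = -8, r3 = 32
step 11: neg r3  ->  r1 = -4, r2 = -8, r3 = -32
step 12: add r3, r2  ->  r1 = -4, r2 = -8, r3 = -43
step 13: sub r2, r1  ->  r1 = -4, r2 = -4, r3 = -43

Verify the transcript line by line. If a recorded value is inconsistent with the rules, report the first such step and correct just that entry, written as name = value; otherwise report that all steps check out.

step 1: r1 = 5 + -4 = 1 -> consistent with the transcript
step 2: r3 = -4 + 9 = 5 -> in agreement
step 3: r2 = 9 - 5 = 4 -> confirmed correct
step 4: r2 = 4 - 5 = -1 -> confirmed correct
step 5: r1 = 1 - 5 = -4 -> exactly as logged
step 6: r2 = -4 -> confirmed correct
step 7: r3 = -4 -> same as recorded
step 8: r3 = -4 -> confirmed correct
step 9: r2 = -4 + -4 = -8 -> verified
step 10: r3 = -4 * -8 = 32 -> consistent with the transcript
step 11: r3 = -(32) = -32 -> exactly as logged
step 12: r3 = -32 + -8 = -40 -> the entry is off here
First incorrect step: 12; the correct value is r3 = -40.

step 12, r3 = -40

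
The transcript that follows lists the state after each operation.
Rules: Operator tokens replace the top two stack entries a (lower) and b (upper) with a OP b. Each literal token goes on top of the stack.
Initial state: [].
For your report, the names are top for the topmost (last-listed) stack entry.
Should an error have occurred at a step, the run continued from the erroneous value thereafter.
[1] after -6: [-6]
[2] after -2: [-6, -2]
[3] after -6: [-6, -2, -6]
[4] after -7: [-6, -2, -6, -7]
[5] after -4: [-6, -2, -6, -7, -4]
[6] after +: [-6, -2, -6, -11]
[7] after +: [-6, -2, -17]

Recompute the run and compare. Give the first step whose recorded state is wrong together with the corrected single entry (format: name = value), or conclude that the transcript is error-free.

Recomputing the run from the initial state:
step 1: [-6]
step 2: [-6, -2]
step 3: [-6, -2, -6]
step 4: [-6, -2, -6, -7]
step 5: [-6, -2, -6, -7, -4]
step 6: [-6, -2, -6, -11]
step 7: [-6, -2, -17]
This matches the transcript at every step.

no error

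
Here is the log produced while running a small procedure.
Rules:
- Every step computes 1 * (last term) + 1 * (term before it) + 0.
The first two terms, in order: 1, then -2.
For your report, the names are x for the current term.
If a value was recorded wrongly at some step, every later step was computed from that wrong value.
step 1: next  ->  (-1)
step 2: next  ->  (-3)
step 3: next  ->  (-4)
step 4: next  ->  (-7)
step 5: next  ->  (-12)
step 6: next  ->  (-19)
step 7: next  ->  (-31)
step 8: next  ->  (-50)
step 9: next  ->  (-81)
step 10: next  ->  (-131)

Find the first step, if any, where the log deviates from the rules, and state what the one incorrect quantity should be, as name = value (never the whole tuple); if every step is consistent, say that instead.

1. x = 1*(-2) + (1)*(1) + (0) = -1 (exactly as logged)
2. x = 1*(-1) + (1)*(-2) + (0) = -3 (confirmed correct)
3. x = 1*(-3) + (1)*(-1) + (0) = -4 (checks out)
4. x = 1*(-4) + (1)*(-3) + (0) = -7 (agrees with the log)
5. x = 1*(-7) + (1)*(-4) + (0) = -11 (the log has a different value)
The earliest wrong entry is at step 5: it should read x = -11.

step 5, x = -11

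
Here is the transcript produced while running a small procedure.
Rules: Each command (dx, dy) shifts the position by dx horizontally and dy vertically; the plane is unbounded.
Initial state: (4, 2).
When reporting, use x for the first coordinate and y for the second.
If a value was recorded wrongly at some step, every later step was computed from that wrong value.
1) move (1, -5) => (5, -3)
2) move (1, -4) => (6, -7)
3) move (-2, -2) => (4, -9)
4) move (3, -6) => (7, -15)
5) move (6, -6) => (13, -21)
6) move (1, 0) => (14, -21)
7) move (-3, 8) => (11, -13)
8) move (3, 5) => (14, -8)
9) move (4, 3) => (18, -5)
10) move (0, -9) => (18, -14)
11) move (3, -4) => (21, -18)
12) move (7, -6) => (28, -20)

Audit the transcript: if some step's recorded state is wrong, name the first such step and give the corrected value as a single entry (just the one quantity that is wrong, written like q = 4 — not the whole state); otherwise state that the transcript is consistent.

Step 1: x = 4 + (1) = 5, y = 2 + (-5) = -3 — matches.
Step 2: x = 5 + (1) = 6, y = -3 + (-4) = -7 — consistent with the transcript.
Step 3: x = 6 + (-2) = 4, y = -7 + (-2) = -9 — checks out.
Step 4: x = 4 + (3) = 7, y = -9 + (-6) = -15 — agrees with the transcript.
Step 5: x = 7 + (6) = 13, y = -15 + (-6) = -21 — same as recorded.
Step 6: x = 13 + (1) = 14, y = -21 + (0) = -21 — in agreement.
Step 7: x = 14 + (-3) = 11, y = -21 + (8) = -13 — verified.
Step 8: x = 11 + (3) = 14, y = -13 + (5) = -8 — confirmed correct.
Step 9: x = 14 + (4) = 18, y = -8 + (3) = -5 — matches.
Step 10: x = 18 + (0) = 18, y = -5 + (-9) = -14 — in agreement.
Step 11: x = 18 + (3) = 21, y = -14 + (-4) = -18 — consistent with the transcript.
Step 12: x = 21 + (7) = 28, y = -18 + (-6) = -24 — the entry is off here.
First incorrect step: 12; the correct value is y = -24.

step 12, y = -24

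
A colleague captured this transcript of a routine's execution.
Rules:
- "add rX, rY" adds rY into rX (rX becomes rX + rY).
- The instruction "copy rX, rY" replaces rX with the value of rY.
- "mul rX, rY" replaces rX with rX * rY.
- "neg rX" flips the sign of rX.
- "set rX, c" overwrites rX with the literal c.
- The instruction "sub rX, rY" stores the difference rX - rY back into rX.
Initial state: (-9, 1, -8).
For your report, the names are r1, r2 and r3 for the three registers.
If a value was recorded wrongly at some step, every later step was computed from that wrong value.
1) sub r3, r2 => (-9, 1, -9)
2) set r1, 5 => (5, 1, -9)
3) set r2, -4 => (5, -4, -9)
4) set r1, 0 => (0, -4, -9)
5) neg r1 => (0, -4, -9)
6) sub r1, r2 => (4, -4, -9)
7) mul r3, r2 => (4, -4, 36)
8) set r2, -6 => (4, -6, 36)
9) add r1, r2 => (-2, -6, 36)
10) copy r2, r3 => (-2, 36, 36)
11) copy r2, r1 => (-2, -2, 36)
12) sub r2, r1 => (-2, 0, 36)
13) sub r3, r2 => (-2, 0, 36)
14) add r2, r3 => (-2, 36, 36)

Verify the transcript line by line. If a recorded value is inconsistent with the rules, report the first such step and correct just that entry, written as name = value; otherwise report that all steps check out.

no error

Recomputing the run from the initial state:
step 1: r1 = -9, r2 = 1, r3 = -9
step 2: r1 = 5, r2 = 1, r3 = -9
step 3: r1 = 5, r2 = -4, r3 = -9
step 4: r1 = 0, r2 = -4, r3 = -9
step 5: r1 = 0, r2 = -4, r3 = -9
step 6: r1 = 4, r2 = -4, r3 = -9
step 7: r1 = 4, r2 = -4, r3 = 36
step 8: r1 = 4, r2 = -6, r3 = 36
step 9: r1 = -2, r2 = -6, r3 = 36
step 10: r1 = -2, r2 = 36, r3 = 36
step 11: r1 = -2, r2 = -2, r3 = 36
step 12: r1 = -2, r2 = 0, r3 = 36
step 13: r1 = -2, r2 = 0, r3 = 36
step 14: r1 = -2, r2 = 36, r3 = 36
This matches the transcript at every step.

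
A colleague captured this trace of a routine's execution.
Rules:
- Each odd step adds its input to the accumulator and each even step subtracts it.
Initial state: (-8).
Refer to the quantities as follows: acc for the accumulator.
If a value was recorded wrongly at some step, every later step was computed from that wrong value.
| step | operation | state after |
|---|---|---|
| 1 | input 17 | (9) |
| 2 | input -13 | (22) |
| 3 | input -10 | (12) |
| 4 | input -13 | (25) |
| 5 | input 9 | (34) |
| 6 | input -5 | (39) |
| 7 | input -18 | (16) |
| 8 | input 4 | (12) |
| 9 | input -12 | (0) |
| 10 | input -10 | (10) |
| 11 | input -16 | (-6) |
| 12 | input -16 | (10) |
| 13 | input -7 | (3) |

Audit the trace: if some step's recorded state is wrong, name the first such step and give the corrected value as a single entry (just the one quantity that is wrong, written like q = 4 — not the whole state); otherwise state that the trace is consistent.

Recomputing the run from the initial state:
step 1: acc = 9
step 2: acc = 22
step 3: acc = 12
step 4: acc = 25
step 5: acc = 34
step 6: acc = 39
step 7: acc = 21
step 8: acc = 17
step 9: acc = 5
step 10: acc = 15
step 11: acc = -1
step 12: acc = 15
step 13: acc = 8
The first disagreement with the trace is at step 7, where the value should be acc = 21.

step 7, acc = 21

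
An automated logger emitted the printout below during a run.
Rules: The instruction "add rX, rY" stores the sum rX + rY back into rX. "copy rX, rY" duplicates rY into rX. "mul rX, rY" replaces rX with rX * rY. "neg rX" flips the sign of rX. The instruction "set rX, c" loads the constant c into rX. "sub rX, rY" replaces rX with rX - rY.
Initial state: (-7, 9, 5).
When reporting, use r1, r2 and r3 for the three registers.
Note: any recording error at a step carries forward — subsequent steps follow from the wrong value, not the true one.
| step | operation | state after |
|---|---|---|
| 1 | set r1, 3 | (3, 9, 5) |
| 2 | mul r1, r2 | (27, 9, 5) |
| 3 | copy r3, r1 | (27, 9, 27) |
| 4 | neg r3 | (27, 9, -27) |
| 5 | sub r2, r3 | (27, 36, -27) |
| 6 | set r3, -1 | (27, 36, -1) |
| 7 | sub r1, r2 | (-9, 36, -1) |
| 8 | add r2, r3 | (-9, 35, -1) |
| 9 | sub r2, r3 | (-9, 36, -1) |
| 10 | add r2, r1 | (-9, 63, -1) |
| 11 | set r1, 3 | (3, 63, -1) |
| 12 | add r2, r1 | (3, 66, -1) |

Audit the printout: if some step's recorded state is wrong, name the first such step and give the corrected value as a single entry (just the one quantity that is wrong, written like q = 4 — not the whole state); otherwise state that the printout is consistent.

Recomputing the run from the initial state:
step 1: r1 = 3, r2 = 9, r3 = 5
step 2: r1 = 27, r2 = 9, r3 = 5
step 3: r1 = 27, r2 = 9, r3 = 27
step 4: r1 = 27, r2 = 9, r3 = -27
step 5: r1 = 27, r2 = 36, r3 = -27
step 6: r1 = 27, r2 = 36, r3 = -1
step 7: r1 = -9, r2 = 36, r3 = -1
step 8: r1 = -9, r2 = 35, r3 = -1
step 9: r1 = -9, r2 = 36, r3 = -1
step 10: r1 = -9, r2 = 27, r3 = -1
step 11: r1 = 3, r2 = 27, r3 = -1
step 12: r1 = 3, r2 = 30, r3 = -1
The first disagreement with the printout is at step 10, where the value should be r2 = 27.

step 10, r2 = 27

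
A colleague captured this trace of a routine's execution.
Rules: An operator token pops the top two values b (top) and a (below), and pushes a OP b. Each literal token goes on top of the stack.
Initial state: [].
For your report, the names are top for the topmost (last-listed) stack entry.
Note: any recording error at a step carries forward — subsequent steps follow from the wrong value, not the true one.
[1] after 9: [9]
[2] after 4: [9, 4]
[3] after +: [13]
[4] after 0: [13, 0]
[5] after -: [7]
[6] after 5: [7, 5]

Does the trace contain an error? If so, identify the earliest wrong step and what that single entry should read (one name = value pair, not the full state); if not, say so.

Step 1: push 9: top = 9 — confirmed correct.
Step 2: push 4: top = 4 — no discrepancy.
Step 3: 9 + 4 = 13 — confirmed correct.
Step 4: push 0: top = 0 — exactly as logged.
Step 5: 13 - 0 = 13 — this is not what the trace shows.
First deviation found at step 5; the corrected entry is top = 13.

step 5, top = 13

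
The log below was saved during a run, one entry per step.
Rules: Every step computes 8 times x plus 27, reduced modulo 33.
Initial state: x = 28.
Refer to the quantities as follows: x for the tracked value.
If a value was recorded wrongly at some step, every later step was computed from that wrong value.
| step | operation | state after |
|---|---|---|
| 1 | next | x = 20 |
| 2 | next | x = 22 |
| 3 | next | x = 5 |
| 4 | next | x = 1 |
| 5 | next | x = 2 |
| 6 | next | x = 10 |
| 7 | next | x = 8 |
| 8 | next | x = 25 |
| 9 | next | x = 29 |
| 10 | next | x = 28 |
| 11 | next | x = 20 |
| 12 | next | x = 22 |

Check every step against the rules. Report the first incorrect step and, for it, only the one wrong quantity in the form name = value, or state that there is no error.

1. x = (8*28 + 27) mod 33 = 20 (same as recorded)
2. x = (8*20 + 27) mod 33 = 22 (checks out)
3. x = (8*22 + 27) mod 33 = 5 (no discrepancy)
4. x = (8*5 + 27) mod 33 = 1 (exactly as logged)
5. x = (8*1 + 27) mod 33 = 2 (confirmed correct)
6. x = (8*2 + 27) mod 33 = 10 (agrees with the log)
7. x = (8*10 + 27) mod 33 = 8 (agrees with the log)
8. x = (8*8 + 27) mod 33 = 25 (in agreement)
9. x = (8*25 + 27) mod 33 = 29 (verified)
10. x = (8*29 + 27) mod 33 = 28 (checks out)
11. x = (8*28 + 27) mod 33 = 20 (consistent with the log)
12. x = (8*20 + 27) mod 33 = 22 (consistent with the log)
Every step is consistent.

no error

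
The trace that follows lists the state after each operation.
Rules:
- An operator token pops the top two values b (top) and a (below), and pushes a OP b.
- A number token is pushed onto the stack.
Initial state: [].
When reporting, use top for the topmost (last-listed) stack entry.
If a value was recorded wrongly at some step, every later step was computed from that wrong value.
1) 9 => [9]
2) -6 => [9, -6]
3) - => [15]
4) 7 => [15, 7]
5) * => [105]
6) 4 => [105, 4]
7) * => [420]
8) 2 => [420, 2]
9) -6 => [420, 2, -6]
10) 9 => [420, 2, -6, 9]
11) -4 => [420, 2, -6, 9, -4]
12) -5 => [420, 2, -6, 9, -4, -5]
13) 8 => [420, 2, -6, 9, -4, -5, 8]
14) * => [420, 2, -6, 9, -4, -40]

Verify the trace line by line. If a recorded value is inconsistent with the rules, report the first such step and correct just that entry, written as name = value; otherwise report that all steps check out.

step 1: push 9: top = 9 -> in agreement
step 2: push -6: top = -6 -> verified
step 3: 9 - -6 = 15 -> verified
step 4: push 7: top = 7 -> in agreement
step 5: 15 * 7 = 105 -> consistent with the trace
step 6: push 4: top = 4 -> agrees with the trace
step 7: 105 * 4 = 420 -> exactly as logged
step 8: push 2: top = 2 -> consistent with the trace
step 9: push -6: top = -6 -> confirmed correct
step 10: push 9: top = 9 -> confirmed correct
step 11: push -4: top = -4 -> checks out
step 12: push -5: top = -5 -> consistent with the trace
step 13: push 8: top = 8 -> matches
step 14: -5 * 8 = -40 -> same as recorded
All steps check out; nothing to correct.

no error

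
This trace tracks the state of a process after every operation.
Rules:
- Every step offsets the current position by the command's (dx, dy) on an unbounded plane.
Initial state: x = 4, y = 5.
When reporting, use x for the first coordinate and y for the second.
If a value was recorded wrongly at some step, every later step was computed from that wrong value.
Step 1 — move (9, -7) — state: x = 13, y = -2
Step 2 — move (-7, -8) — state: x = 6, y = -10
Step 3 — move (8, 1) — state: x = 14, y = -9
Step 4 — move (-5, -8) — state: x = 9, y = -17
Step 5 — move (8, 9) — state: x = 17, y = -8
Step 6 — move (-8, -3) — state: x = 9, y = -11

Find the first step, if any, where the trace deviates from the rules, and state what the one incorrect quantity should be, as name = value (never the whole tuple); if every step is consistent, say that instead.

no error

1. x = 4 + (9) = 13, y = 5 + (-7) = -2 (matches)
2. x = 13 + (-7) = 6, y = -2 + (-8) = -10 (matches)
3. x = 6 + (8) = 14, y = -10 + (1) = -9 (verified)
4. x = 14 + (-5) = 9, y = -9 + (-8) = -17 (same as recorded)
5. x = 9 + (8) = 17, y = -17 + (9) = -8 (confirmed correct)
6. x = 17 + (-8) = 9, y = -8 + (-3) = -11 (exactly as logged)
Nothing is out of place; the run is error-free.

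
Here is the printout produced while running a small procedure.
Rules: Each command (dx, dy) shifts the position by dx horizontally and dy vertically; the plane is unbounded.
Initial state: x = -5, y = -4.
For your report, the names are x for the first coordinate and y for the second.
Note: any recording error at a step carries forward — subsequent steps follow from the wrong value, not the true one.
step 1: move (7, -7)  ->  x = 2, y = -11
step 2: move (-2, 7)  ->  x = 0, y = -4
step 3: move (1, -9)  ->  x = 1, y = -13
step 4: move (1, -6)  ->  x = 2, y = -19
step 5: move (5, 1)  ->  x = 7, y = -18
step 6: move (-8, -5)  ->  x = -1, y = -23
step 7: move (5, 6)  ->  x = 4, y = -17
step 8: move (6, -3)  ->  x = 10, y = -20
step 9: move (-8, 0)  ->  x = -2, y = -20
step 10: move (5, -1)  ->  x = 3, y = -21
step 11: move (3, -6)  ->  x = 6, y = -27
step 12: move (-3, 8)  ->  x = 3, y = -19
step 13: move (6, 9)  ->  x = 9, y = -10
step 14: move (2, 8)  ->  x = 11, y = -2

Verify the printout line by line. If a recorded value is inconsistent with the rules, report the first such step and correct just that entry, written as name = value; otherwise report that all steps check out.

step 1: x = -5 + (7) = 2, y = -4 + (-7) = -11 -> same as recorded
step 2: x = 2 + (-2) = 0, y = -11 + (7) = -4 -> same as recorded
step 3: x = 0 + (1) = 1, y = -4 + (-9) = -13 -> matches
step 4: x = 1 + (1) = 2, y = -13 + (-6) = -19 -> confirmed correct
step 5: x = 2 + (5) = 7, y = -19 + (1) = -18 -> agrees with the printout
step 6: x = 7 + (-8) = -1, y = -18 + (-5) = -23 -> matches
step 7: x = -1 + (5) = 4, y = -23 + (6) = -17 -> no discrepancy
step 8: x = 4 + (6) = 10, y = -17 + (-3) = -20 -> no discrepancy
step 9: x = 10 + (-8) = 2, y = -20 + (0) = -20 -> the recorded entry deviates here
The audit stops at step 9: the recorded entry is wrong and should be x = 2.

step 9, x = 2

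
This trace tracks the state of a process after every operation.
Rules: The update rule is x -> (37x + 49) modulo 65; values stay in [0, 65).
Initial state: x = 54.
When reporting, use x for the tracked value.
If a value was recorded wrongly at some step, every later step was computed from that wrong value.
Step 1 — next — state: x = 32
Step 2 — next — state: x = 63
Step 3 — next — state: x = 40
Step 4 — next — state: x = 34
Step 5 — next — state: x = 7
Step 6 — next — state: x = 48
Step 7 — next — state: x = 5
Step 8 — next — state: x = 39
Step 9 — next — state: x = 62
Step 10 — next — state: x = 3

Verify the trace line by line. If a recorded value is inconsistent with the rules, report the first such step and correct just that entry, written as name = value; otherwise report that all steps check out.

step 1: x = (37*54 + 49) mod 65 = 32 -> verified
step 2: x = (37*32 + 49) mod 65 = 63 -> in agreement
step 3: x = (37*63 + 49) mod 65 = 40 -> confirmed correct
step 4: x = (37*40 + 49) mod 65 = 34 -> matches
step 5: x = (37*34 + 49) mod 65 = 7 -> confirmed correct
step 6: x = (37*7 + 49) mod 65 = 48 -> confirmed correct
step 7: x = (37*48 + 49) mod 65 = 5 -> agrees with the trace
step 8: x = (37*5 + 49) mod 65 = 39 -> same as recorded
step 9: x = (37*39 + 49) mod 65 = 62 -> no discrepancy
step 10: x = (37*62 + 49) mod 65 = 3 -> verified
The recomputation confirms every line.

no error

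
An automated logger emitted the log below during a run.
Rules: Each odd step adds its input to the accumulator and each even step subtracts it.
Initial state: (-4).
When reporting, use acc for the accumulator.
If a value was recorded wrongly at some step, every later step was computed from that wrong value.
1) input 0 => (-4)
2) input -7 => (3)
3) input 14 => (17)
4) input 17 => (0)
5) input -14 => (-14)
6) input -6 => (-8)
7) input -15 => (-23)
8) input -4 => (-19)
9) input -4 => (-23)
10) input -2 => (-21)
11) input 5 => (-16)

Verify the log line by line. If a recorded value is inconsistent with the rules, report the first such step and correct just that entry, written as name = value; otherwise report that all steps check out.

Recomputing the run from the initial state:
step 1: acc = -4
step 2: acc = 3
step 3: acc = 17
step 4: acc = 0
step 5: acc = -14
step 6: acc = -8
step 7: acc = -23
step 8: acc = -19
step 9: acc = -23
step 10: acc = -21
step 11: acc = -16
This matches the log at every step.

no error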